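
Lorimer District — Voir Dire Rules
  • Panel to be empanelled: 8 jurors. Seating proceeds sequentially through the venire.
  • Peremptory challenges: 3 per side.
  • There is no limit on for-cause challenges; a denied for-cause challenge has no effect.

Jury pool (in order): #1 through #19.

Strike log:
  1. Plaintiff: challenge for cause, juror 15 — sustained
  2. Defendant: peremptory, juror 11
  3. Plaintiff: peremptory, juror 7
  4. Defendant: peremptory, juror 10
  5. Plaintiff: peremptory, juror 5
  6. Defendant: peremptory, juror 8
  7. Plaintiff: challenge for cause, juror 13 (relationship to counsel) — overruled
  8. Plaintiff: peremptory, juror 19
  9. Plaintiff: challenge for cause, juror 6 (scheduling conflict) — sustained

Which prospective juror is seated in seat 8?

Removed: #5, #6, #7, #8, #10, #11, #15, #19. (#13 stays — for-cause denied.)
Seating in order: seats 1–8 → #1, #2, #3, #4, #9, #12, #13, #14.
So seat 8 is #14.

14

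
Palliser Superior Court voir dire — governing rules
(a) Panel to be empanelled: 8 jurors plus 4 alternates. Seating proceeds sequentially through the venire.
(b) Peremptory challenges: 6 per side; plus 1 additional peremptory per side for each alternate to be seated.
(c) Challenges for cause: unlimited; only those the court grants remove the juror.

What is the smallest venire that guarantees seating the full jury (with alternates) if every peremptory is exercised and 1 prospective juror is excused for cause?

33

Seats to fill: 8 + 4 alternates = 12.
Peremptories: 6 + 1×4 = 10 per side × 2 sides = 20.
For-cause removals: 1.
Minimum venire: 12 + 20 + 1 = 33.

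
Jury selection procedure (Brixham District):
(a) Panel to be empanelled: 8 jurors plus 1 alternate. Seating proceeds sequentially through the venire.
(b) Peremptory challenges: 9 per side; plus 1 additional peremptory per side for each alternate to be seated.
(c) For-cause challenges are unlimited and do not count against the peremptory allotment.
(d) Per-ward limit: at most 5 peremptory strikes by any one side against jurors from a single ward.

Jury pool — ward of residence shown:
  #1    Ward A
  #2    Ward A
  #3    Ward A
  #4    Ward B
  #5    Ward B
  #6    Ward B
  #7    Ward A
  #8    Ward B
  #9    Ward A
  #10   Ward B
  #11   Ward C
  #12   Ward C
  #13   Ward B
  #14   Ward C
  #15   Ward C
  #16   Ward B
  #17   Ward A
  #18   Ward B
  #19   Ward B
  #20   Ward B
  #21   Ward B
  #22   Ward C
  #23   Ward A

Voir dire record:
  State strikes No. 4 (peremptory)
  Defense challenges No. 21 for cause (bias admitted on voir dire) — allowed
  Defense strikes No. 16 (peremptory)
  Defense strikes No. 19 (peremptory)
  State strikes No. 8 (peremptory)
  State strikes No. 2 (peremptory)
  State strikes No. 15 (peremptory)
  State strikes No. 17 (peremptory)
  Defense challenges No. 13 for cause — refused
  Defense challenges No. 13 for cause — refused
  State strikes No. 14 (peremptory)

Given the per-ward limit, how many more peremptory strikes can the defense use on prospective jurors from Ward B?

Defense peremptories so far: #16, #19 — 2 of 10 used, 8 left overall.
Against Ward B: #16, #19 — 2 used; per-ward cap 5 leaves 3.
Binding limit: min(8, 3) = 3.

3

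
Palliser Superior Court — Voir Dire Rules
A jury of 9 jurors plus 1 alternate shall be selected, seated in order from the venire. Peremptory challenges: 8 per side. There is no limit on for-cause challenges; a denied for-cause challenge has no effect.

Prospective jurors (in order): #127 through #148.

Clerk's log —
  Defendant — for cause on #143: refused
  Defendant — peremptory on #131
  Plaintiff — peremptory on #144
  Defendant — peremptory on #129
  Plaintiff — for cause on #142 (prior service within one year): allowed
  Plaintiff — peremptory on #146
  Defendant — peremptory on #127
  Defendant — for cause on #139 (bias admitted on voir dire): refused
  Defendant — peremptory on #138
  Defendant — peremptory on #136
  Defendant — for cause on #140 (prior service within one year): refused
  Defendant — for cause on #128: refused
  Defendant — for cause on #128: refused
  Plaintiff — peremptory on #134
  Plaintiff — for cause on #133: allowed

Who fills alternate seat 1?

145

Removed: #127, #129, #131, #133, #134, #136, #138, #142, #144, #146. (#128, #139, #140, #143 stay — for-cause denied.)
Seating in order: seats 1–9 → #128, #130, #132, #135, #137, #139, #140, #141, #143; alternates → #145.
So alternate 1 is #145.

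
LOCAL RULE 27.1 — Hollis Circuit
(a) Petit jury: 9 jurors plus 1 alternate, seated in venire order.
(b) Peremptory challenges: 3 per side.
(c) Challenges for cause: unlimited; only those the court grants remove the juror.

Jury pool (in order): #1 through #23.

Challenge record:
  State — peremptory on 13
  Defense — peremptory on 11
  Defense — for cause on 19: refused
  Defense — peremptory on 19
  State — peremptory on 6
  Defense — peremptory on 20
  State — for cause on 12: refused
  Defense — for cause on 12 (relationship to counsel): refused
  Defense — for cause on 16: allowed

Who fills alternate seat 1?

12

Removed: #6, #11, #13, #16, #19, #20. (#12 stays — for-cause denied.)
Seating in order: seats 1–9 → #1, #2, #3, #4, #5, #7, #8, #9, #10; alternates → #12.
So alternate 1 is #12.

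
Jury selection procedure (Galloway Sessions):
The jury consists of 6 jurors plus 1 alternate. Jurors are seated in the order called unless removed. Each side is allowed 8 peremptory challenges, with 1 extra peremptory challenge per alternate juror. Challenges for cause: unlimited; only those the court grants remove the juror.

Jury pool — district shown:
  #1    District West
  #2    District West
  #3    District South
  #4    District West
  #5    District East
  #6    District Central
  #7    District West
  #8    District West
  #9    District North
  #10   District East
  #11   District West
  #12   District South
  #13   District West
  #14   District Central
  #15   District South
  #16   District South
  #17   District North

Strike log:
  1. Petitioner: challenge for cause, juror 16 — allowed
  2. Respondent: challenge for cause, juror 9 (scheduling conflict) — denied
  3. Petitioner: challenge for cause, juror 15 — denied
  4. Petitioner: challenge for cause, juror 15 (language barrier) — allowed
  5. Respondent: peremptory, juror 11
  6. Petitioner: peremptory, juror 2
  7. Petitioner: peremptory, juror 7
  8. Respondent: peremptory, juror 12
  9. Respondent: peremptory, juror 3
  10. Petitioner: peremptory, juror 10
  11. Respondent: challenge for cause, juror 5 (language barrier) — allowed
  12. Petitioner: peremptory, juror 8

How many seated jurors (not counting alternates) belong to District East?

0

Removed: #2, #3, #5, #7, #8, #10, #11, #12, #15, #16.
Seated jurors 1–6: #1, #4, #6, #9, #13, #14 (alternates #17 not counted).
None of those are in District East → 0.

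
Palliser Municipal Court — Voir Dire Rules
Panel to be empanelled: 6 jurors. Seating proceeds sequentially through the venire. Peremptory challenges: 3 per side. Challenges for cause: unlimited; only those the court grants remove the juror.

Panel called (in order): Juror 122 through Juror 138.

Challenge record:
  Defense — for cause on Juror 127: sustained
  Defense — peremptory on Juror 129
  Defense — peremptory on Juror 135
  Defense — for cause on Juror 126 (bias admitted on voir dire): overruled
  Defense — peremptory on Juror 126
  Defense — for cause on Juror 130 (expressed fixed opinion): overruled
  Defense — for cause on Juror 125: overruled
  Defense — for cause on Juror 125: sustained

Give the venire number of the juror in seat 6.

Removed: #125, #126, #127, #129, #135. (#130 stays — for-cause denied.)
Filling seats in venire order through position 6: #122, #123, #124, #128, #130, #131.
So seat 6 is #131.

131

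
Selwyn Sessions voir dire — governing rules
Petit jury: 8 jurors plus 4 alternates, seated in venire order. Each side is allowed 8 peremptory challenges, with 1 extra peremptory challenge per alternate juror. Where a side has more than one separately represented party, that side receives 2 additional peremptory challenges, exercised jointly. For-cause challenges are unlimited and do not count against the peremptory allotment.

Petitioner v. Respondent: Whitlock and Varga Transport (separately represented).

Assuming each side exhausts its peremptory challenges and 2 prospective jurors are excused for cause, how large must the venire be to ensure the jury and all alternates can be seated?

40

Seats to fill: 8 + 4 alternates = 12.
Peremptories — Petitioner: 8 + 1×4 = 12; Respondent: 8 + 1×4 + 2 = 14; total 26.
For-cause removals: 2.
Minimum venire: 12 + 26 + 2 = 40.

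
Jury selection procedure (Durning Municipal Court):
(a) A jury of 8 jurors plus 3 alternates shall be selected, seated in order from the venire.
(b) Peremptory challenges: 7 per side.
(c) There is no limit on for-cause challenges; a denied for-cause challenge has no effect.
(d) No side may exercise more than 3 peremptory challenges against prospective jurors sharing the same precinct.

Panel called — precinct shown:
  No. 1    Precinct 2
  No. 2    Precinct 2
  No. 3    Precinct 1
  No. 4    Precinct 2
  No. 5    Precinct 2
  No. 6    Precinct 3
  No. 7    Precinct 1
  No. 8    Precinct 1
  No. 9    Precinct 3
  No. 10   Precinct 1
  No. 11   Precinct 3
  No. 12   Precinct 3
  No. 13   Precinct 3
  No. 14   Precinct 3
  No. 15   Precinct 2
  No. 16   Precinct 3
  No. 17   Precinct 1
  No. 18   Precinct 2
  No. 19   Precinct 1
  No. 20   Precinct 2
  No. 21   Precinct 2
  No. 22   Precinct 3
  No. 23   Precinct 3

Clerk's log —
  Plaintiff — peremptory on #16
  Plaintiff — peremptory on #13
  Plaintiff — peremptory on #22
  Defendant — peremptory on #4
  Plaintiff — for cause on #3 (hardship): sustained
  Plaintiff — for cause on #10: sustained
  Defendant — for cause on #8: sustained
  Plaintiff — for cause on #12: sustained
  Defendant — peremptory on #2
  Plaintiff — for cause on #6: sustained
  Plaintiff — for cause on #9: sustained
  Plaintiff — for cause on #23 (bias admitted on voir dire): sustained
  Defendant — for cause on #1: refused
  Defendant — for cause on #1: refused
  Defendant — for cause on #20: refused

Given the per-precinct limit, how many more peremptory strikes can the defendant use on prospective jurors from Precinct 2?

1

Defendant peremptories so far: #4, #2 — 2 of 7 used, 5 left overall.
Against Precinct 2: #4, #2 — 2 used; per-precinct cap 3 leaves 1.
Binding limit: min(5, 1) = 1.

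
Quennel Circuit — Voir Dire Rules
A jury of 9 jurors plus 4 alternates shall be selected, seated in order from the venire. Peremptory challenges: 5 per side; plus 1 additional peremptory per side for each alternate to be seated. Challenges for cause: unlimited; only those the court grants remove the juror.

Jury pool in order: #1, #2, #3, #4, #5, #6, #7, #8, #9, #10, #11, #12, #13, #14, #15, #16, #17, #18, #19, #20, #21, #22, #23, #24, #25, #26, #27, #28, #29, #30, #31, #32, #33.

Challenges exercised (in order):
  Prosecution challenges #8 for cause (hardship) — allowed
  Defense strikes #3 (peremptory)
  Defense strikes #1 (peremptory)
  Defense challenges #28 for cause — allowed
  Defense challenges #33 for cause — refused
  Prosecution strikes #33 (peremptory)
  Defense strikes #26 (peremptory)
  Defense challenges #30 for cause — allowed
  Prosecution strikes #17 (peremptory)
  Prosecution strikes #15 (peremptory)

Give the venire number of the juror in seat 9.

Removed: #1, #3, #8, #15, #17, #26, #28, #30, #33.
Filling seats in venire order through position 9: #2, #4, #5, #6, #7, #9, #10, #11, #12.
So seat 9 is #12.

12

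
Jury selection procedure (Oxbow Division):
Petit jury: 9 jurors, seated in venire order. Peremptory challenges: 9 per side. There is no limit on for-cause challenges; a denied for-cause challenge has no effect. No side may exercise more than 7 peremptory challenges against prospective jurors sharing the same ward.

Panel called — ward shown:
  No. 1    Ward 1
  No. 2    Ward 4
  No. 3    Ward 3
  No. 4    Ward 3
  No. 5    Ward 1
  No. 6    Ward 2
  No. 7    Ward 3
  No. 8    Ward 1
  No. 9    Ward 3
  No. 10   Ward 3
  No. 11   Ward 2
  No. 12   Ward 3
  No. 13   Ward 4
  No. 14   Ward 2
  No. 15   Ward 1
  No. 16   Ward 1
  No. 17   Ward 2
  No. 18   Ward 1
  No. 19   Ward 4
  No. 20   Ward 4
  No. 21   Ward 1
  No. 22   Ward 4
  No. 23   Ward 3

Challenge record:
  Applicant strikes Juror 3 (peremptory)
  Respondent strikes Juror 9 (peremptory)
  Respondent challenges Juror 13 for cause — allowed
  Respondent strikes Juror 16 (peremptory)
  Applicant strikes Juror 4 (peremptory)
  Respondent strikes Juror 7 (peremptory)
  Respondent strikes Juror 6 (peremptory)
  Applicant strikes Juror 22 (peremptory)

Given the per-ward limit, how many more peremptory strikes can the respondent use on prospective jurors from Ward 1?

5

Respondent peremptories so far: #9, #16, #7, #6 — 4 of 9 used, 5 left overall.
Against Ward 1: #16 — 1 used; per-ward cap 7 leaves 6.
Binding limit: min(5, 6) = 5.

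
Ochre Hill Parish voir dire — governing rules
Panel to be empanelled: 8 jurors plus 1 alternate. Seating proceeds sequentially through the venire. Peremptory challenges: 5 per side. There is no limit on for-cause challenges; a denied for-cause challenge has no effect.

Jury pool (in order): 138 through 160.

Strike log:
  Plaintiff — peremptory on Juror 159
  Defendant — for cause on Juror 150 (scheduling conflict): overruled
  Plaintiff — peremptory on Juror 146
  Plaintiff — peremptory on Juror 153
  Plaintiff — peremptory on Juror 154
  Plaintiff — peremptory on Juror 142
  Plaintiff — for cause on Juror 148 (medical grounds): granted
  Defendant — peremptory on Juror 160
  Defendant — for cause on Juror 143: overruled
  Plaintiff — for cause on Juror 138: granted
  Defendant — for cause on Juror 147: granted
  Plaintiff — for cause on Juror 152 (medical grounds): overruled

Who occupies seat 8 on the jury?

Removed: #138, #142, #146, #147, #148, #153, #154, #159, #160. (#143, #150, #152 stay — for-cause denied.)
Seating in order: seats 1–8 → #139, #140, #141, #143, #144, #145, #149, #150; alternates → #151.
So seat 8 is #150.

150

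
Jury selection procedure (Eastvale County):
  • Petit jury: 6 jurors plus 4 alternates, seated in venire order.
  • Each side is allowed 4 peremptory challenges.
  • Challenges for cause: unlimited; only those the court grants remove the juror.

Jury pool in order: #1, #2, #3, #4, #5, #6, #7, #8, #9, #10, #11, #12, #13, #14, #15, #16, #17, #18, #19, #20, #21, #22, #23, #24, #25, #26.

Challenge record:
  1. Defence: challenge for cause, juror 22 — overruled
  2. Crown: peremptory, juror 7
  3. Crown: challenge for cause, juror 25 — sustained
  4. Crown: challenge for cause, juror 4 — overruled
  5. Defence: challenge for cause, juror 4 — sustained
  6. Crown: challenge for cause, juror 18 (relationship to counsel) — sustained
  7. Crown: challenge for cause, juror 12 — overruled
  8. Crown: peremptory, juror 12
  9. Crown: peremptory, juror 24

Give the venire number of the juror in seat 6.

Removed: #4, #7, #12, #18, #24, #25. (#22 stays — for-cause denied.)
Filling seats in venire order through position 6: #1, #2, #3, #5, #6, #8.
So seat 6 is #8.

8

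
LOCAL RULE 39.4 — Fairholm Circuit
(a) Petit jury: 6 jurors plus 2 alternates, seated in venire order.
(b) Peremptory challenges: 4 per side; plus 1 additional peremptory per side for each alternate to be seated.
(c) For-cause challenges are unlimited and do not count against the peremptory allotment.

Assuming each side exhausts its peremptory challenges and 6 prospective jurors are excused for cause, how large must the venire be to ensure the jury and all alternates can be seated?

26

Seats to fill: 6 + 2 alternates = 8.
Peremptories: 4 + 1×2 = 6 per side × 2 sides = 12.
For-cause removals: 6.
Minimum venire: 8 + 12 + 6 = 26.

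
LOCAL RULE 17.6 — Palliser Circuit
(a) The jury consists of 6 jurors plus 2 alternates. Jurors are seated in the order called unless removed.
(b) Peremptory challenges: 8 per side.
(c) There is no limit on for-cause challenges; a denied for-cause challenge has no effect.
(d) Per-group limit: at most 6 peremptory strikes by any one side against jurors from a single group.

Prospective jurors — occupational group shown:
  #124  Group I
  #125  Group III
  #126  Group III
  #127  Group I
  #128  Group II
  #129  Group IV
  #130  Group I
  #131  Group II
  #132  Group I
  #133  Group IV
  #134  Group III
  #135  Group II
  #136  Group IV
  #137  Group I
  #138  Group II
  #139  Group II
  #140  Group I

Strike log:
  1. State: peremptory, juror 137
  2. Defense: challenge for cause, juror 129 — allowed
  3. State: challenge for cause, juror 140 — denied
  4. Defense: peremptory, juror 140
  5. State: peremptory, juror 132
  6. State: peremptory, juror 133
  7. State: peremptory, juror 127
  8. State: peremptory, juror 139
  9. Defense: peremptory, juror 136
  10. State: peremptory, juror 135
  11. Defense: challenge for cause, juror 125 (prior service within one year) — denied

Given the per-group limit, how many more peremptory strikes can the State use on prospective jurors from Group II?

2

State peremptories so far: #137, #132, #133, #127, #139, #135 — 6 of 8 used, 2 left overall.
Against Group II: #139, #135 — 2 used; per-group cap 6 leaves 4.
Binding limit: min(2, 4) = 2.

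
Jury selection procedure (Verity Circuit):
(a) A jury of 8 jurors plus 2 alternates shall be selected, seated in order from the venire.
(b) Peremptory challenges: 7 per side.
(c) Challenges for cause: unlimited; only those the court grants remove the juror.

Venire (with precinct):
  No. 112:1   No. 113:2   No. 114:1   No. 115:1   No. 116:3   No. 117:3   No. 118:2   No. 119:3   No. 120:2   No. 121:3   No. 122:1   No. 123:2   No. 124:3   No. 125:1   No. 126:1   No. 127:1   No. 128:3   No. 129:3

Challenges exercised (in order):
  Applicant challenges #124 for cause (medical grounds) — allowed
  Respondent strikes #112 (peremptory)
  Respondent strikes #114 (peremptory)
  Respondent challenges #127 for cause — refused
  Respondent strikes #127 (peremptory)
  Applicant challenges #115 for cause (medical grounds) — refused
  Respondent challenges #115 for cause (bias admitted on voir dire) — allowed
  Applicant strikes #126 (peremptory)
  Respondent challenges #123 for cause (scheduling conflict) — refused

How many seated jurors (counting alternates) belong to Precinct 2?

4

Removed: #112, #114, #115, #124, #126, #127.
Seated (10 incl. alternates): #113, #116, #117, #118, #119, #120, #121, #122, #123, #125.
Of those, in Precinct 2: #113, #118, #120, #123 → 4.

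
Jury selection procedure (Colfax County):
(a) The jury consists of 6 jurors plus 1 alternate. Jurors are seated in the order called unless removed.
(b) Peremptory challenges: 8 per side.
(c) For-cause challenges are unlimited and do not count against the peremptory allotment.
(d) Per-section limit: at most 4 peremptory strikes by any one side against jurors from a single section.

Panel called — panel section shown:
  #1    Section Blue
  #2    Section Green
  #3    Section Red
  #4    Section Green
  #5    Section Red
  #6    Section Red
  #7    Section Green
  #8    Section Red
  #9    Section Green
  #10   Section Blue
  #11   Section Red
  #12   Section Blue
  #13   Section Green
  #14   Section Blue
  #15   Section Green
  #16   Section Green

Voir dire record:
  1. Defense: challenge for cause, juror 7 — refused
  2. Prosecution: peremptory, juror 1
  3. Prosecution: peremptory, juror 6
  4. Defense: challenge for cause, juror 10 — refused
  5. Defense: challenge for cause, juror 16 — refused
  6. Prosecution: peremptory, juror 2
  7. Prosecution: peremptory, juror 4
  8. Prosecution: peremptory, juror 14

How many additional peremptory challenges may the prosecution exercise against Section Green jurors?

2

Prosecution peremptories so far: #1, #6, #2, #4, #14 — 5 of 8 used, 3 left overall.
Against Section Green: #2, #4 — 2 used; per-section cap 4 leaves 2.
Binding limit: min(3, 2) = 2.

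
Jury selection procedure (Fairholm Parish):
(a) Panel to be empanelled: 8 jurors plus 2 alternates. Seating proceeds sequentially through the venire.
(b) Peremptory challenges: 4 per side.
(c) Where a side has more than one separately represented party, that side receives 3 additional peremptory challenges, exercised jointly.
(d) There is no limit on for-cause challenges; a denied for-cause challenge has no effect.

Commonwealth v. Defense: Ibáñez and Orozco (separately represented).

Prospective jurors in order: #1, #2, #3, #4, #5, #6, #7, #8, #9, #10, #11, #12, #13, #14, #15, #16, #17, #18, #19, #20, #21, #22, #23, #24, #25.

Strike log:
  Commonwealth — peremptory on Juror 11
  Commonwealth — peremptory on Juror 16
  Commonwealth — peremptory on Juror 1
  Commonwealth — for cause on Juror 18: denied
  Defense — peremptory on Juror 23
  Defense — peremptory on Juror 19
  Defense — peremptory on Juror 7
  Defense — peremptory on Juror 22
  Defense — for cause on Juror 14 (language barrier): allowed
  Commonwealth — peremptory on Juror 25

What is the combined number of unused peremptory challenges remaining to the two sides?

3

Commonwealth allotment: 4. Defense allotment: 4 base + 3 multi-party = 7.
Commonwealth peremptories used: #11, #16, #1, #25 — 4 (the for-cause on #18 doesn't count).
Defense peremptories used: #23, #19, #7, #22 — 4 (the for-cause on #14 doesn't count).
Remaining: (4 − 4) + (7 − 4) = 3.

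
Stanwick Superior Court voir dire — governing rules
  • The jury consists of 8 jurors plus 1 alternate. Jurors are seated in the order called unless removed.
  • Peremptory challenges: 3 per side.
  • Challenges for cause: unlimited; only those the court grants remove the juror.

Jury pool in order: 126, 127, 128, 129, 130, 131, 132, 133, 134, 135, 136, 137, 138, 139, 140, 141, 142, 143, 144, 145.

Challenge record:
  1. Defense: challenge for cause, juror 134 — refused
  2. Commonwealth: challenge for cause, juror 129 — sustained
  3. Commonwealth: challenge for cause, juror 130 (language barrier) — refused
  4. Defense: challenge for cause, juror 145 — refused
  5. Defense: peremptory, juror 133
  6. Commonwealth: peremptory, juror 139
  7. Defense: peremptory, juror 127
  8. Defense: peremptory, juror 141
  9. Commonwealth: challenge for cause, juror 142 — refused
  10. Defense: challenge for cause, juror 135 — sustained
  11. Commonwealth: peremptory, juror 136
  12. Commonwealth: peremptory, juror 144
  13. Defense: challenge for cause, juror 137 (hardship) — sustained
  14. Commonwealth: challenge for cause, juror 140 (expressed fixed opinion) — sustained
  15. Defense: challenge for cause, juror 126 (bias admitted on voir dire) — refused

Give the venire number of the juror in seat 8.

142

Removed: #127, #129, #133, #135, #136, #137, #139, #140, #141, #144. (#126, #130, #134, #142, #145 stay — for-cause denied.)
Seating in order: seats 1–8 → #126, #128, #130, #131, #132, #134, #138, #142; alternates → #143.
So seat 8 is #142.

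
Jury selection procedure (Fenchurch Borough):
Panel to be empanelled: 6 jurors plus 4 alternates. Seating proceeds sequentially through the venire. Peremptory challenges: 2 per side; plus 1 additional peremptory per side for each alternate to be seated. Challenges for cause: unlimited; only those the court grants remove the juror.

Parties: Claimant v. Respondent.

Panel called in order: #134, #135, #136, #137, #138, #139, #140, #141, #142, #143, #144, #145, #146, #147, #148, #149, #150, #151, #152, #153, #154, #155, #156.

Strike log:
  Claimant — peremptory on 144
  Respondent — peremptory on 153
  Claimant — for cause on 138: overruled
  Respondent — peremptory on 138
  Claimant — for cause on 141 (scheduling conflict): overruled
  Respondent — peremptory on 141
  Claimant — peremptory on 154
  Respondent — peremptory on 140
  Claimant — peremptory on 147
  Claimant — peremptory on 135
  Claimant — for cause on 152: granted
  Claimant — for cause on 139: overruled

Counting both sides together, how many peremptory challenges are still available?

4

Claimant allotment: 2 base + 1 × 4 alternates = 6. Respondent allotment: 2 base + 1 × 4 alternates = 6.
Claimant peremptories used: #144, #154, #147, #135 — 4 (for-cause on #138, #141, #152, #139 don't count).
Respondent peremptories used: #153, #138, #141, #140 — 4.
Remaining: (6 − 4) + (6 − 4) = 4.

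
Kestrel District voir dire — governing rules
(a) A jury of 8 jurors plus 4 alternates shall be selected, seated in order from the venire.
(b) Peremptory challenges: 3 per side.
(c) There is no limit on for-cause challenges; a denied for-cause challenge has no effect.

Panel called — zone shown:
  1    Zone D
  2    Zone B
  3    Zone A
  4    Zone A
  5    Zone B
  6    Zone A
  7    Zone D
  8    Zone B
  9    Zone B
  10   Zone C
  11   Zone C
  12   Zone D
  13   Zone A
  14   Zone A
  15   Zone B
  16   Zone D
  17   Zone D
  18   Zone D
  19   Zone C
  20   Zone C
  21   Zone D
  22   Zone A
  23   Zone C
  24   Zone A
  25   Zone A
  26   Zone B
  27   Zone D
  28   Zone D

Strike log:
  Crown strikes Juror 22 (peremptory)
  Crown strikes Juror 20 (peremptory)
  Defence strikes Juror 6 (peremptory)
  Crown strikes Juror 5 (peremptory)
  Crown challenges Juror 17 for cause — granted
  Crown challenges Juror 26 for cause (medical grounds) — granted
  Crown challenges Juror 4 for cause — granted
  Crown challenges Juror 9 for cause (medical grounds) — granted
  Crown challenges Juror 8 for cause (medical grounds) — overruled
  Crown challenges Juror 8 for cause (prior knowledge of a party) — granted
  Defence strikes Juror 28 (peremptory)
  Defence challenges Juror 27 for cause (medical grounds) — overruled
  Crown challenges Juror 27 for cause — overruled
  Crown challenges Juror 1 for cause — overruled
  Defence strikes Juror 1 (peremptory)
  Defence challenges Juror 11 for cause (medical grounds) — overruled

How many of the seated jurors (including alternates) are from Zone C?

Removed: #1, #4, #5, #6, #8, #9, #17, #20, #22, #26, #28.
Seated (12 incl. alternates): #2, #3, #7, #10, #11, #12, #13, #14, #15, #16, #18, #19.
Of those, in Zone C: #10, #11, #19 → 3.

3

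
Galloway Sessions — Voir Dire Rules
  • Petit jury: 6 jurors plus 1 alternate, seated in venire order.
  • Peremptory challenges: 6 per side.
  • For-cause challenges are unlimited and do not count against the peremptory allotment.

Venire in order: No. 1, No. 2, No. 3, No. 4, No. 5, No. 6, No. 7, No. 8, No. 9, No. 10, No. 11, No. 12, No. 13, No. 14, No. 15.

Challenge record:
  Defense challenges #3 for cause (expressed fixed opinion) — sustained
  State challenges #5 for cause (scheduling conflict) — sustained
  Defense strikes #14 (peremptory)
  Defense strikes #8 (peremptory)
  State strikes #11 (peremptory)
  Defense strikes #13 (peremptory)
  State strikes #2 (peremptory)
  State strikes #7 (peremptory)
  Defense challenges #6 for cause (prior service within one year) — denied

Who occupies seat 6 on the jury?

12

Removed: #2, #3, #5, #7, #8, #11, #13, #14. (#6 stays — for-cause denied.)
Seating in order: seats 1–6 → #1, #4, #6, #9, #10, #12; alternates → #15.
So seat 6 is #12.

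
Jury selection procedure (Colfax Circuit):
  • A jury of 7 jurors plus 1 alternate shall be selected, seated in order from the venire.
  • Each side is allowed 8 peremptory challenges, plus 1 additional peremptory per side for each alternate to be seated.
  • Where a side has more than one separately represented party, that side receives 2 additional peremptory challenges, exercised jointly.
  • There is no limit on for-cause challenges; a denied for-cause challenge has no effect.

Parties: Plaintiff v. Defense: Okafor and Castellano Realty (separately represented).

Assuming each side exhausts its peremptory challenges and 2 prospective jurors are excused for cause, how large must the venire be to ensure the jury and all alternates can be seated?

Seats to fill: 7 + 1 alternates = 8.
Peremptories — Plaintiff: 8 + 1×1 = 9; Defense: 8 + 1×1 + 2 = 11; total 20.
For-cause removals: 2.
Minimum venire: 8 + 20 + 2 = 30.

30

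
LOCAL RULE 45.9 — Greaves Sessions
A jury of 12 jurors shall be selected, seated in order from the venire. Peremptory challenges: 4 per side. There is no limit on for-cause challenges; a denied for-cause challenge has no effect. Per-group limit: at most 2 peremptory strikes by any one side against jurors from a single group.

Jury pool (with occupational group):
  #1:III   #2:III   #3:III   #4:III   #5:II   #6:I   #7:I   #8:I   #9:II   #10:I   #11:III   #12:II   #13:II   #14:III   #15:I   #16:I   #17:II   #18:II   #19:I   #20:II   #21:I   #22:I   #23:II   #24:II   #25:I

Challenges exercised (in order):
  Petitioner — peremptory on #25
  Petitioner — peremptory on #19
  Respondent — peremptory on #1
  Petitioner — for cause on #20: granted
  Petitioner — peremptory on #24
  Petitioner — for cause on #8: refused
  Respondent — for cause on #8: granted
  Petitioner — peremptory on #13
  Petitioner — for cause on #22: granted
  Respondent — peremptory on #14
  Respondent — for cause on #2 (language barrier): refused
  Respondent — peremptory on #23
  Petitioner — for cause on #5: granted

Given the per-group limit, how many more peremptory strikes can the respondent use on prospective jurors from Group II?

Respondent peremptories so far: #1, #14, #23 — 3 of 4 used, 1 left overall.
Against Group II: #23 — 1 used; per-group cap 2 leaves 1.
Binding limit: min(1, 1) = 1.

1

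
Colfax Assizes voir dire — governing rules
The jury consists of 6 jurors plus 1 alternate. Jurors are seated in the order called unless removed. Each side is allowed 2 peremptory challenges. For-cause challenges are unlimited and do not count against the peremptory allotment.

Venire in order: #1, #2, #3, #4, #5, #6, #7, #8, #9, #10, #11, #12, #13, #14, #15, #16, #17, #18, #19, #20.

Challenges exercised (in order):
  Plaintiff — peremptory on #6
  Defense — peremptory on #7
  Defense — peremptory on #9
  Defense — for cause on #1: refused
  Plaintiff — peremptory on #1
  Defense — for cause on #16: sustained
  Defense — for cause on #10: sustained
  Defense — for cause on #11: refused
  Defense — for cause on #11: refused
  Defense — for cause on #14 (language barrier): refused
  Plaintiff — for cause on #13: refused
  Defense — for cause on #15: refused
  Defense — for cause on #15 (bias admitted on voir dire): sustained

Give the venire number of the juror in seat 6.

11

Removed: #1, #6, #7, #9, #10, #15, #16. (#11, #13, #14 stay — for-cause denied.)
Seating in order: seats 1–6 → #2, #3, #4, #5, #8, #11; alternates → #12.
So seat 6 is #11.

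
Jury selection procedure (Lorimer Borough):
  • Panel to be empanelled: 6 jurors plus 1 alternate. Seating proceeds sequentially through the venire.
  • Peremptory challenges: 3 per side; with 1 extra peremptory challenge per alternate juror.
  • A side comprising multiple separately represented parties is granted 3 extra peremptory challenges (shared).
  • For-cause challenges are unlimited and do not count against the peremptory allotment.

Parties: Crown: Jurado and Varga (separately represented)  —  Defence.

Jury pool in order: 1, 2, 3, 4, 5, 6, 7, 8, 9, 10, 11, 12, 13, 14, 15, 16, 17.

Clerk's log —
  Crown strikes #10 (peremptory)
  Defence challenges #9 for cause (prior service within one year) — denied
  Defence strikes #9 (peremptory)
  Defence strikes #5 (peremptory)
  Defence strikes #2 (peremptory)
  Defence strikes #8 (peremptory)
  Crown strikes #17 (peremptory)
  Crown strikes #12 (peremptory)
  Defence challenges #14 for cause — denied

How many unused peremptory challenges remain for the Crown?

Crown allotment: 3 base + 1 × 1 alternate + 3 multi-party = 7.
Crown peremptories used: #10, #17, #12 — 3.
Remaining: 7 − 3 = 4.

4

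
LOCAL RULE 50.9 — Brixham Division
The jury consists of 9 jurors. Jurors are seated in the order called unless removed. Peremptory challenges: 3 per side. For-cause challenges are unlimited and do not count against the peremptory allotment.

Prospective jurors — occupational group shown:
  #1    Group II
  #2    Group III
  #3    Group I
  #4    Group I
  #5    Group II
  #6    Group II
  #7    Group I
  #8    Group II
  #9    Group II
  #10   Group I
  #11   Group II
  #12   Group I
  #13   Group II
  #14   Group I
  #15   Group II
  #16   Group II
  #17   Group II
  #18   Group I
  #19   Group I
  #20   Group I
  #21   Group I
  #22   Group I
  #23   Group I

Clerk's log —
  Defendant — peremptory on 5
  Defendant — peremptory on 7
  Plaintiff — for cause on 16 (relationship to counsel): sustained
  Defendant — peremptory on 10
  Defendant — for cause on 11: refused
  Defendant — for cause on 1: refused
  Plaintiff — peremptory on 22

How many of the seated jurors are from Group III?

1

Removed: #5, #7, #10, #16, #22.
Seated jurors 1–9: #1, #2, #3, #4, #6, #8, #9, #11, #12.
Of those, in Group III: #2 → 1.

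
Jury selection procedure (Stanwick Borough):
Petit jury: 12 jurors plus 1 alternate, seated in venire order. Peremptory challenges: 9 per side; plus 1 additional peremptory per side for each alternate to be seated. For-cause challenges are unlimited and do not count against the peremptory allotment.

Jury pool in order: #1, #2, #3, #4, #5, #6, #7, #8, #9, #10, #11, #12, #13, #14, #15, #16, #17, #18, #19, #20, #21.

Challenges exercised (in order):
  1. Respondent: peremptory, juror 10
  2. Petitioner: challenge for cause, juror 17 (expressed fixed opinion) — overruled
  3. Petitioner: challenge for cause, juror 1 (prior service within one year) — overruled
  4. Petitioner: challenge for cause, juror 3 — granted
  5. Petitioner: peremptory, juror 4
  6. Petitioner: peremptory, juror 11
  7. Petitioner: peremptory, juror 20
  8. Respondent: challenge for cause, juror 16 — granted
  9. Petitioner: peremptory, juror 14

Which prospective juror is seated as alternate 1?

Removed: #3, #4, #10, #11, #14, #16, #20. (#1, #17 stay — for-cause denied.)
Seating in order: seats 1–12 → #1, #2, #5, #6, #7, #8, #9, #12, #13, #15, #17, #18; alternates → #19.
So alternate 1 is #19.

19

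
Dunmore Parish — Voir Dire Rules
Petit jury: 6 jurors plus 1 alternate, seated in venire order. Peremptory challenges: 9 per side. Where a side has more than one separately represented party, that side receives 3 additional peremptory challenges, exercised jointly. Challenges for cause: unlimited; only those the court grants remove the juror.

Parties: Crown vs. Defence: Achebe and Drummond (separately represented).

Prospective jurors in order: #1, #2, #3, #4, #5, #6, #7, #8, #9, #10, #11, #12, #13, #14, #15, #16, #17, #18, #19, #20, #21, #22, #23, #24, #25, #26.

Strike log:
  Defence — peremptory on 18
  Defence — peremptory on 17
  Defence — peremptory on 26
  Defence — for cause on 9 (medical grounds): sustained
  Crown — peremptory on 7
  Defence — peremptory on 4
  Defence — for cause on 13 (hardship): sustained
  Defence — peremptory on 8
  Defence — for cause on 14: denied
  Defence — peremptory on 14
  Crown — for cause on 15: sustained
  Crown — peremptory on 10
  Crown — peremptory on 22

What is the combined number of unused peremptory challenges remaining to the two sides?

Crown allotment: 9. Defence allotment: 9 base + 3 multi-party = 12.
Crown peremptories used: #7, #10, #22 — 3 (the for-cause on #15 doesn't count).
Defence peremptories used: #18, #17, #26, #4, #8, #14 — 6 (for-cause on #9, #13, #14 don't count).
Remaining: (9 − 3) + (12 − 6) = 12.

12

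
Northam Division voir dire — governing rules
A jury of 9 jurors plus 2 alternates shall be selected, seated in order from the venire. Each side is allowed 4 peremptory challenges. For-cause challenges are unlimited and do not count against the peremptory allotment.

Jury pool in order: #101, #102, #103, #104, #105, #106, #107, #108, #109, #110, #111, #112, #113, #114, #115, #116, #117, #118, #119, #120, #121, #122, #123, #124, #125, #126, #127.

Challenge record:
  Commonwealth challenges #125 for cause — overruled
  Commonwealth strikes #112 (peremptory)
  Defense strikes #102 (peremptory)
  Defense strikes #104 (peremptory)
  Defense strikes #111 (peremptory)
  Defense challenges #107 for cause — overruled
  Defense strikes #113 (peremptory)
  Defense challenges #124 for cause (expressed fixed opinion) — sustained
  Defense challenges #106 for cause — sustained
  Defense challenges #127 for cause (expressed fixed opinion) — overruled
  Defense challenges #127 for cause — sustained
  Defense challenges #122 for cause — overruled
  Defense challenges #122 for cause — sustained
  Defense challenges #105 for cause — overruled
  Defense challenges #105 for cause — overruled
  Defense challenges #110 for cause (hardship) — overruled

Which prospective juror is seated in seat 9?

115

Removed: #102, #104, #106, #111, #112, #113, #122, #124, #127. (#105, #107, #110, #125 stay — for-cause denied.)
Seating in order: seats 1–9 → #101, #103, #105, #107, #108, #109, #110, #114, #115; alternates → #116, #117.
So seat 9 is #115.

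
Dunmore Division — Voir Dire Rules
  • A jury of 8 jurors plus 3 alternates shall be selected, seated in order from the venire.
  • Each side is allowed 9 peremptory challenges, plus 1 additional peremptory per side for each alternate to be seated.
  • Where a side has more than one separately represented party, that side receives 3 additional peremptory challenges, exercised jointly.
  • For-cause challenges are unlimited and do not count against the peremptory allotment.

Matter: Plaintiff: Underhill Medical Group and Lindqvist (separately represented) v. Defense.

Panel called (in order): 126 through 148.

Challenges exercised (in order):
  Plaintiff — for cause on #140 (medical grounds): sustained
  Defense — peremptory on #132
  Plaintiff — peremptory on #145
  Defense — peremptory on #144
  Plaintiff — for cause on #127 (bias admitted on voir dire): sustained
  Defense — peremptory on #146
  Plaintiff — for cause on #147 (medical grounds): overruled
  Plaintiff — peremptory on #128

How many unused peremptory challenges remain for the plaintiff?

13

Plaintiff allotment: 9 base + 1 × 3 alternates + 3 multi-party = 15.
Plaintiff peremptories used: #145, #128 — 2 (for-cause on #140, #127, #147 don't count).
Remaining: 15 − 2 = 13.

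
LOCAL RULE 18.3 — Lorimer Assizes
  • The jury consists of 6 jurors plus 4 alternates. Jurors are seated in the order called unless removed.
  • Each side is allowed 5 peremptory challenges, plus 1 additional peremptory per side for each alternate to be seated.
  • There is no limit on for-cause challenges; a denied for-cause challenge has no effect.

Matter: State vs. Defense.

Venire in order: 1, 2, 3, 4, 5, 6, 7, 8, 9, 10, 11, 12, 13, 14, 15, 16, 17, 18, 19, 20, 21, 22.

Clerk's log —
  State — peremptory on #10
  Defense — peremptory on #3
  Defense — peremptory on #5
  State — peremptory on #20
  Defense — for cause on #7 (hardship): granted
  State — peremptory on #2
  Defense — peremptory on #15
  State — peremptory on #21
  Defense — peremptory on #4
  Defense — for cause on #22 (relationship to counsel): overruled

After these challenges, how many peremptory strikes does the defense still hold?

Defense allotment: 5 base + 1 × 4 alternates = 9.
Defense peremptories used: #3, #5, #15, #4 — 4 (for-cause on #7, #22 don't count).
Remaining: 9 − 4 = 5.

5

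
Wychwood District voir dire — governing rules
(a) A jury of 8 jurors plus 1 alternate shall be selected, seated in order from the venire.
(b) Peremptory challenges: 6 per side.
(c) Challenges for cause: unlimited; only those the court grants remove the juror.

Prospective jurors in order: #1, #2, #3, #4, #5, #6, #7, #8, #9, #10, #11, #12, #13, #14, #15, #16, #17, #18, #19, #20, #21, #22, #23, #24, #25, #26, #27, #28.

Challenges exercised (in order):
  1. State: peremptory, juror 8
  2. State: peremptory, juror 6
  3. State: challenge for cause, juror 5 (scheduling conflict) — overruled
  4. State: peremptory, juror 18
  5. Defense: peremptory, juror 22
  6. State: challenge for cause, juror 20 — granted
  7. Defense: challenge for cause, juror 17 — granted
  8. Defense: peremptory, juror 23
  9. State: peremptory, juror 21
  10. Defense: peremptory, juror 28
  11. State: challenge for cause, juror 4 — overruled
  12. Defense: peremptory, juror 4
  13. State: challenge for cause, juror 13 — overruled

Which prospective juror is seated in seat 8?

11

Removed: #4, #6, #8, #17, #18, #20, #21, #22, #23, #28. (#5, #13 stay — for-cause denied.)
Seating in order: seats 1–8 → #1, #2, #3, #5, #7, #9, #10, #11; alternates → #12.
So seat 8 is #11.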